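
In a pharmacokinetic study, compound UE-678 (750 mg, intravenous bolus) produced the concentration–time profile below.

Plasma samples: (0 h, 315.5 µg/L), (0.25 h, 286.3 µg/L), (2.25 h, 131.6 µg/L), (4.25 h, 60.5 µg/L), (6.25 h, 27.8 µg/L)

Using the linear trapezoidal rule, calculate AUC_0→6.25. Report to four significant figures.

AUC = 773.5 µg/L·h

Trapezoidal AUC_0→6.25:
  [0→0.25]: (315.5+286.3)/2 × 0.25 = 75.225
  [0.25→2.25]: (286.3+131.6)/2 × 2 = 417.9
  [2.25→4.25]: (131.6+60.5)/2 × 2 = 192.1
  [4.25→6.25]: (60.5+27.8)/2 × 2 = 88.3
  Sum = 773.525 µg/L·h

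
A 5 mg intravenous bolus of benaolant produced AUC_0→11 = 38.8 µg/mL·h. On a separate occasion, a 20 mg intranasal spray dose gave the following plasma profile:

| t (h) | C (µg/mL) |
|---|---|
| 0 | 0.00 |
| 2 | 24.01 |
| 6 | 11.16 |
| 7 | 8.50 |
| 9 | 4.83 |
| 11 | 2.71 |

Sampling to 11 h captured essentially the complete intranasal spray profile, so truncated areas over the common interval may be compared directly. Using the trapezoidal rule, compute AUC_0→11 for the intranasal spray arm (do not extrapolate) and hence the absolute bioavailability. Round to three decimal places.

F = 0.806

Trapezoidal AUC_0→11 (intranasal spray):
  [0→2]: (0.00+24.01)/2 × 2 = 24.01
  [2→6]: (24.01+11.16)/2 × 4 = 70.34
  [6→7]: (11.16+8.50)/2 × 1 = 9.83
  [7→9]: (8.50+4.83)/2 × 2 = 13.33
  [9→11]: (4.83+2.71)/2 × 2 = 7.54
  Sum = 125.05 µg/mL·h
F = (AUC_ev/D_ev)/(AUC_iv/D_iv) = (125.05/20)/(38.8/5) = 6.2525/7.76 = 0.8057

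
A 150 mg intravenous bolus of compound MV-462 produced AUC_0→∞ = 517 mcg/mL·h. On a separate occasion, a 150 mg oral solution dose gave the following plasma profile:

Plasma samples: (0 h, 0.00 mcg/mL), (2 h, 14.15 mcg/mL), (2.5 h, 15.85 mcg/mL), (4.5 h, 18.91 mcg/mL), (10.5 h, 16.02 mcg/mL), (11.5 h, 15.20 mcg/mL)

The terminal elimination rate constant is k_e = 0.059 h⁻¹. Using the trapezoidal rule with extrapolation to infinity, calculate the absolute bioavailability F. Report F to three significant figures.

F = 0.840

Trapezoidal AUC_0→11.5 (oral solution):
  [0→2]: (0.00+14.15)/2 × 2 = 14.15
  [2→2.5]: (14.15+15.85)/2 × 0.5 = 7.5
  [2.5→4.5]: (15.85+18.91)/2 × 2 = 34.76
  [4.5→10.5]: (18.91+16.02)/2 × 6 = 104.79
  [10.5→11.5]: (16.02+15.20)/2 × 1 = 15.61
  Sum = 176.81 mcg/mL·h
Tail: C_last/k_e = 15.20/0.059 = 257.627
AUC_0→∞ (oral solution) = 176.81 + 257.627 = 434.437 mcg/mL·h
F = (AUC_ev/D_ev)/(AUC_iv/D_iv) = (434.437/150)/(517/150) = 2.89625/3.44667 = 0.8403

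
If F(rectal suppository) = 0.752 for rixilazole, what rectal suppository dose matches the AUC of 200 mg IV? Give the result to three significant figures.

For equal systemic exposure: F × D_ev = D_iv
D_ev = D_iv / F = 200 / 0.752 = 265.957 mg

D_rectal = 266 mg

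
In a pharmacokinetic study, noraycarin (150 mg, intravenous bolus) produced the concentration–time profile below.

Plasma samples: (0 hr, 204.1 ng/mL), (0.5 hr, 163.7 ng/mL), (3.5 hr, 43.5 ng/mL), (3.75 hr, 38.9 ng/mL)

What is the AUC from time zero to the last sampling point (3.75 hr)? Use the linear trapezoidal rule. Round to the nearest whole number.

Trapezoidal AUC_0→3.75:
  [0→0.5]: (204.1+163.7)/2 × 0.5 = 91.95
  [0.5→3.5]: (163.7+43.5)/2 × 3 = 310.8
  [3.5→3.75]: (43.5+38.9)/2 × 0.25 = 10.3
  Sum = 413.05 ng/mL·hr

AUC = 413 ng/mL·hr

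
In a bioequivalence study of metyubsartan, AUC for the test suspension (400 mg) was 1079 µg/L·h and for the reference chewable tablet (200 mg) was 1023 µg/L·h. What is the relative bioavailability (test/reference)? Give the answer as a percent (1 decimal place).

F_rel = (AUC_test/D_test) / (AUC_ref/D_ref)
      = (1079/400) / (1023/200)
      = 2.6975 / 5.115 = 0.5274 = 52.74%

F_rel = 52.7%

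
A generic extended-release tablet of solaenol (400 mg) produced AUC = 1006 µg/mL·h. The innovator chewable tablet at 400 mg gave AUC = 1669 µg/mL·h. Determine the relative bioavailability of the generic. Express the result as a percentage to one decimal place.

F_rel = (AUC_test/D_test) / (AUC_ref/D_ref)
      = (1006/400) / (1669/400)
      = 2.515 / 4.1725 = 0.6028 = 60.28%

F_rel = 60.3%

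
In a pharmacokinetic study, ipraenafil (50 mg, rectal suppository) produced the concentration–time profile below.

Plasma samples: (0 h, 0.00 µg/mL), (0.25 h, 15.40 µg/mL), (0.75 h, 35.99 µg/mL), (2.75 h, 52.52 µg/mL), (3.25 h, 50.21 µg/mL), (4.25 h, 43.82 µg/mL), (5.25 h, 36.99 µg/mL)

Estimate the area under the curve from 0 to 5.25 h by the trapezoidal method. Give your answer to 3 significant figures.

AUC = 216 µg/mL·h

Trapezoidal AUC_0→5.25:
  [0→0.25]: (0.00+15.40)/2 × 0.25 = 1.925
  [0.25→0.75]: (15.40+35.99)/2 × 0.5 = 12.8475
  [0.75→2.75]: (35.99+52.52)/2 × 2 = 88.51
  [2.75→3.25]: (52.52+50.21)/2 × 0.5 = 25.6825
  [3.25→4.25]: (50.21+43.82)/2 × 1 = 47.015
  [4.25→5.25]: (43.82+36.99)/2 × 1 = 40.405
  Sum = 216.385 µg/mL·h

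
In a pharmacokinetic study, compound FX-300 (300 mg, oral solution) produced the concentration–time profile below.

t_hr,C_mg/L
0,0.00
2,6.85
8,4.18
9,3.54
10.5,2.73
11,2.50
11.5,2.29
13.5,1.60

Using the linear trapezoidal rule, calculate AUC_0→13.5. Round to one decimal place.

AUC = 54.9 mg/L·hr

Trapezoidal AUC_0→13.5:
  [0→2]: (0.00+6.85)/2 × 2 = 6.85
  [2→8]: (6.85+4.18)/2 × 6 = 33.09
  [8→9]: (4.18+3.54)/2 × 1 = 3.86
  [9→10.5]: (3.54+2.73)/2 × 1.5 = 4.7025
  [10.5→11]: (2.73+2.50)/2 × 0.5 = 1.3075
  [11→11.5]: (2.50+2.29)/2 × 0.5 = 1.1975
  [11.5→13.5]: (2.29+1.60)/2 × 2 = 3.89
  Sum = 54.8975 mg/L·hr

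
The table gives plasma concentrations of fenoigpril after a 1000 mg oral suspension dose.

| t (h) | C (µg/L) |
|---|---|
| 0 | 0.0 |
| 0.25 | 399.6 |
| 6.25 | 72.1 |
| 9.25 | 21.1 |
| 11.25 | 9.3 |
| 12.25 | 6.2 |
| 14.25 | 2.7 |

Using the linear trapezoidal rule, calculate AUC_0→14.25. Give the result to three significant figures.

AUC = 1650 µg/L·h

Trapezoidal AUC_0→14.25:
  [0→0.25]: (0.0+399.6)/2 × 0.25 = 49.95
  [0.25→6.25]: (399.6+72.1)/2 × 6 = 1415.1
  [6.25→9.25]: (72.1+21.1)/2 × 3 = 139.8
  [9.25→11.25]: (21.1+9.3)/2 × 2 = 30.4
  [11.25→12.25]: (9.3+6.2)/2 × 1 = 7.75
  [12.25→14.25]: (6.2+2.7)/2 × 2 = 8.9
  Sum = 1651.9 µg/L·h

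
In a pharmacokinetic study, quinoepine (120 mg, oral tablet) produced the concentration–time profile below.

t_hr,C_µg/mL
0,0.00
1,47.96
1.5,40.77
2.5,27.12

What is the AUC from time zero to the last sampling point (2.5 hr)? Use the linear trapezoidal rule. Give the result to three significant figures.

AUC = 80.1 µg/mL·hr

Trapezoidal AUC_0→2.5:
  [0→1]: (0.00+47.96)/2 × 1 = 23.98
  [1→1.5]: (47.96+40.77)/2 × 0.5 = 22.1825
  [1.5→2.5]: (40.77+27.12)/2 × 1 = 33.945
  Sum = 80.1075 µg/mL·hr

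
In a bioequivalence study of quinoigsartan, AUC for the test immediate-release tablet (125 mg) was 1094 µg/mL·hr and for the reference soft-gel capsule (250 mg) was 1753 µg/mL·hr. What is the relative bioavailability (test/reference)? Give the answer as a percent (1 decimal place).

F_rel = (AUC_test/D_test) / (AUC_ref/D_ref)
      = (1094/125) / (1753/250)
      = 8.752 / 7.012 = 1.2481 = 124.81%

F_rel = 124.8%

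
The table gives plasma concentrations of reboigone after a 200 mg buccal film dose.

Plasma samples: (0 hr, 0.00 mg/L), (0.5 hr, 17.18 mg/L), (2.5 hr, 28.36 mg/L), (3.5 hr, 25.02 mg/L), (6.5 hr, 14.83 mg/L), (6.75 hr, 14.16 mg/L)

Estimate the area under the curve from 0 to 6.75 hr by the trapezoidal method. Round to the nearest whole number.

Trapezoidal AUC_0→6.75:
  [0→0.5]: (0.00+17.18)/2 × 0.5 = 4.295
  [0.5→2.5]: (17.18+28.36)/2 × 2 = 45.54
  [2.5→3.5]: (28.36+25.02)/2 × 1 = 26.69
  [3.5→6.5]: (25.02+14.83)/2 × 3 = 59.775
  [6.5→6.75]: (14.83+14.16)/2 × 0.25 = 3.62375
  Sum = 139.92375 mg/L·hr

AUC = 140 mg/L·hr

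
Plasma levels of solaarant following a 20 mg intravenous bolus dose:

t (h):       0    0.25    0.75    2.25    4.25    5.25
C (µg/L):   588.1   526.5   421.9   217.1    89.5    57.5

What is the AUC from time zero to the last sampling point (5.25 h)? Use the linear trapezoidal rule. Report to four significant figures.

Trapezoidal AUC_0→5.25:
  [0→0.25]: (588.1+526.5)/2 × 0.25 = 139.325
  [0.25→0.75]: (526.5+421.9)/2 × 0.5 = 237.1
  [0.75→2.25]: (421.9+217.1)/2 × 1.5 = 479.25
  [2.25→4.25]: (217.1+89.5)/2 × 2 = 306.6
  [4.25→5.25]: (89.5+57.5)/2 × 1 = 73.5
  Sum = 1235.775 µg/L·h

AUC = 1236 µg/L·h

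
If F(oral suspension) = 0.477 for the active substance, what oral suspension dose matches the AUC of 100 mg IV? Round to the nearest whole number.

D_oral = 210 mg

For equal systemic exposure: F × D_ev = D_iv
D_ev = D_iv / F = 100 / 0.477 = 209.644 mg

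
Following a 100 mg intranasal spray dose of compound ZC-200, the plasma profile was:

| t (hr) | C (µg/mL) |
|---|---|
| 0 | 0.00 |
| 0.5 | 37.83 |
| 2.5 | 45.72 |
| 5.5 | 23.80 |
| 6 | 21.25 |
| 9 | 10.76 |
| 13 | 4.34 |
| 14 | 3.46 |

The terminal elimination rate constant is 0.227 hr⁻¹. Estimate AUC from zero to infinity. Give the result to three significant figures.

AUC = 306 µg/mL·hr

Trapezoidal AUC_0→14:
  [0→0.5]: (0.00+37.83)/2 × 0.5 = 9.4575
  [0.5→2.5]: (37.83+45.72)/2 × 2 = 83.55
  [2.5→5.5]: (45.72+23.80)/2 × 3 = 104.28
  [5.5→6]: (23.80+21.25)/2 × 0.5 = 11.2625
  [6→9]: (21.25+10.76)/2 × 3 = 48.015
  [9→13]: (10.76+4.34)/2 × 4 = 30.2
  [13→14]: (4.34+3.46)/2 × 1 = 3.9
  Sum = 290.665 µg/mL·hr
Extrapolated tail: C_last / k_e = 3.46 / 0.227 = 15.242
AUC_0→∞ = 290.665 + 15.242 = 305.907 µg/mL·hr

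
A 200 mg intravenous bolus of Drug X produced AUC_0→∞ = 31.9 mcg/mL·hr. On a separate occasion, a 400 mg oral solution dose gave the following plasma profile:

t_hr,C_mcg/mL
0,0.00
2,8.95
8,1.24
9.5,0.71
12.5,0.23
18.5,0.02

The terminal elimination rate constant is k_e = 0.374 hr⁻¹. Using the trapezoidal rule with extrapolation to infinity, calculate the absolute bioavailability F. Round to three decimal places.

F = 0.677

Trapezoidal AUC_0→18.5 (oral solution):
  [0→2]: (0.00+8.95)/2 × 2 = 8.95
  [2→8]: (8.95+1.24)/2 × 6 = 30.57
  [8→9.5]: (1.24+0.71)/2 × 1.5 = 1.4625
  [9.5→12.5]: (0.71+0.23)/2 × 3 = 1.41
  [12.5→18.5]: (0.23+0.02)/2 × 6 = 0.75
  Sum = 43.1425 mcg/mL·hr
Tail: C_last/k_e = 0.02/0.374 = 0.053
AUC_0→∞ (oral solution) = 43.1425 + 0.053 = 43.1955 mcg/mL·hr
F = (AUC_ev/D_ev)/(AUC_iv/D_iv) = (43.1955/400)/(31.9/200) = 0.10798875/0.1595 = 0.6770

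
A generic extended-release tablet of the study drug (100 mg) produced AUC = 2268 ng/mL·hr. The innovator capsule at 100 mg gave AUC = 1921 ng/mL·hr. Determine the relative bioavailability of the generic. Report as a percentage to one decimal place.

F_rel = (AUC_test/D_test) / (AUC_ref/D_ref)
      = (2268/100) / (1921/100)
      = 22.68 / 19.21 = 1.1806 = 118.06%

F_rel = 118.1%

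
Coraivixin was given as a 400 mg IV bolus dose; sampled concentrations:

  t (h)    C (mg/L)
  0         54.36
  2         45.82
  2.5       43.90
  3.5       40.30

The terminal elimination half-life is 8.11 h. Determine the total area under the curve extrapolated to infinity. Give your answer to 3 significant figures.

Trapezoidal AUC_0→3.5:
  [0→2]: (54.36+45.82)/2 × 2 = 100.18
  [2→2.5]: (45.82+43.90)/2 × 0.5 = 22.43
  [2.5→3.5]: (43.90+40.30)/2 × 1 = 42.1
  Sum = 164.71 mg/L·h
k_e = ln2 / t½ = 0.693147 / 8.11 = 0.0855 h^-1
Extrapolated tail: C_last / k_e = 40.30 / 0.0855 = 471.345
AUC_0→∞ = 164.71 + 471.345 = 636.055 mg/L·h

AUC = 636 mg/L·h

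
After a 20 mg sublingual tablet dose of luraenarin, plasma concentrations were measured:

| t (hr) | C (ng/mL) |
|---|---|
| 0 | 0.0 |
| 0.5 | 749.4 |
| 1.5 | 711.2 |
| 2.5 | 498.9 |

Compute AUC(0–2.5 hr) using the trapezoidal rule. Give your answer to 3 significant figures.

AUC = 1520 ng/mL·hr

Trapezoidal AUC_0→2.5:
  [0→0.5]: (0.0+749.4)/2 × 0.5 = 187.35
  [0.5→1.5]: (749.4+711.2)/2 × 1 = 730.3
  [1.5→2.5]: (711.2+498.9)/2 × 1 = 605.05
  Sum = 1522.7 ng/mL·hr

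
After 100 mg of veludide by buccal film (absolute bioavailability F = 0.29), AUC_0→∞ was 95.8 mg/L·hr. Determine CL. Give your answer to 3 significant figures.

CL = 0.303 L/hr

CL = F × Dose / AUC_0→∞
   = 0.29 × 100 / 95.8 = 0.302714 L/hr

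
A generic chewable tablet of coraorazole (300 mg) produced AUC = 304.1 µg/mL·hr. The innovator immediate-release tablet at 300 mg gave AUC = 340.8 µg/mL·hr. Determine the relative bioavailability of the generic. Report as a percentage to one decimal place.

F_rel = 89.2%

F_rel = (AUC_test/D_test) / (AUC_ref/D_ref)
      = (304.1/300) / (340.8/300)
      = 1.01367 / 1.136 = 0.8923 = 89.23%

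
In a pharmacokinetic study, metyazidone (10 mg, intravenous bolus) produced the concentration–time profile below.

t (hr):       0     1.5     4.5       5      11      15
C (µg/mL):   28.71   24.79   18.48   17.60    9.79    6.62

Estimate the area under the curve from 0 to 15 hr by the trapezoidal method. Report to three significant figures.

Trapezoidal AUC_0→15:
  [0→1.5]: (28.71+24.79)/2 × 1.5 = 40.125
  [1.5→4.5]: (24.79+18.48)/2 × 3 = 64.905
  [4.5→5]: (18.48+17.60)/2 × 0.5 = 9.02
  [5→11]: (17.60+9.79)/2 × 6 = 82.17
  [11→15]: (9.79+6.62)/2 × 4 = 32.82
  Sum = 229.04 µg/mL·hr

AUC = 229 µg/mL·hr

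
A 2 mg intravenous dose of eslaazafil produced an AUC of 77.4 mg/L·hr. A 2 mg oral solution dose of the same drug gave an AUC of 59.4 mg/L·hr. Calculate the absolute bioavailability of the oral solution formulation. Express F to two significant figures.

F = 0.77

F = (AUC_ev / D_ev) / (AUC_iv / D_iv)
  = (59.4/2) / (77.4/2)
  = 29.7 / 38.7 = 0.7674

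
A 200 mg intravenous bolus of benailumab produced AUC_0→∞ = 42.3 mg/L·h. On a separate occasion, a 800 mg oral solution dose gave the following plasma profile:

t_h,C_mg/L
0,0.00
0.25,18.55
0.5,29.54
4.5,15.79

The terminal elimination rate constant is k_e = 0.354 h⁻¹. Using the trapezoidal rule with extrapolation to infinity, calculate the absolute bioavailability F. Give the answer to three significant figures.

Trapezoidal AUC_0→4.5 (oral solution):
  [0→0.25]: (0.00+18.55)/2 × 0.25 = 2.31875
  [0.25→0.5]: (18.55+29.54)/2 × 0.25 = 6.01125
  [0.5→4.5]: (29.54+15.79)/2 × 4 = 90.66
  Sum = 98.99 mg/L·h
Tail: C_last/k_e = 15.79/0.354 = 44.605
AUC_0→∞ (oral solution) = 98.99 + 44.605 = 143.595 mg/L·h
F = (AUC_ev/D_ev)/(AUC_iv/D_iv) = (143.595/800)/(42.3/200) = 0.17949375/0.2115 = 0.8487

F = 0.849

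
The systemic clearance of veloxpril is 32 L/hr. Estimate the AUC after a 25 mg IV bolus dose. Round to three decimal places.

AUC_0→∞ = Dose_iv / CL
        = 25 / 32 = 0.78125 mg/L·hr

AUC = 0.781 mg/L·hr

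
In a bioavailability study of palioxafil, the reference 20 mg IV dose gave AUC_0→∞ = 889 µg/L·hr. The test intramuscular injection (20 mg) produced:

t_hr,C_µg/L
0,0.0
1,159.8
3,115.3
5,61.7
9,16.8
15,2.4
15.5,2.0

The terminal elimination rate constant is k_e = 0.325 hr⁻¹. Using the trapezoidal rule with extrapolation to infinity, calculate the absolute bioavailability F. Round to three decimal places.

F = 0.848

Trapezoidal AUC_0→15.5 (intramuscular injection):
  [0→1]: (0.0+159.8)/2 × 1 = 79.9
  [1→3]: (159.8+115.3)/2 × 2 = 275.1
  [3→5]: (115.3+61.7)/2 × 2 = 177.0
  [5→9]: (61.7+16.8)/2 × 4 = 157.0
  [9→15]: (16.8+2.4)/2 × 6 = 57.6
  [15→15.5]: (2.4+2.0)/2 × 0.5 = 1.1
  Sum = 747.7 µg/L·hr
Tail: C_last/k_e = 2.0/0.325 = 6.154
AUC_0→∞ (intramuscular injection) = 747.7 + 6.154 = 753.854 µg/L·hr
F = (AUC_ev/D_ev)/(AUC_iv/D_iv) = (753.854/20)/(889/20) = 37.6927/44.45 = 0.8480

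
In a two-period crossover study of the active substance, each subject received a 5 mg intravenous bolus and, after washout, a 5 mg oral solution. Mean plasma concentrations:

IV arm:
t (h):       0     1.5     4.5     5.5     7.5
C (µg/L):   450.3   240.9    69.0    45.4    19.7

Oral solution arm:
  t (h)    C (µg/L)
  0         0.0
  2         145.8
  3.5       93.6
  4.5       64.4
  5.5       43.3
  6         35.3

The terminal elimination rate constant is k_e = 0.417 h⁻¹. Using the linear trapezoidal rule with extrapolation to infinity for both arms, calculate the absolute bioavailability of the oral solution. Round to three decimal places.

F = 0.488

Trapezoidal AUC_0→7.5 (IV):
  [0→1.5]: (450.3+240.9)/2 × 1.5 = 518.4
  [1.5→4.5]: (240.9+69.0)/2 × 3 = 464.85
  [4.5→5.5]: (69.0+45.4)/2 × 1 = 57.2
  [5.5→7.5]: (45.4+19.7)/2 × 2 = 65.1
  Sum = 1105.55 µg/L·h
IV tail: 19.7/0.417 = 47.242; AUC_iv,0→∞ = 1105.55 + 47.242 = 1152.792 µg/L·h
Trapezoidal AUC_0→6 (oral solution):
  [0→2]: (0.0+145.8)/2 × 2 = 145.8
  [2→3.5]: (145.8+93.6)/2 × 1.5 = 179.55
  [3.5→4.5]: (93.6+64.4)/2 × 1 = 79.0
  [4.5→5.5]: (64.4+43.3)/2 × 1 = 53.85
  [5.5→6]: (43.3+35.3)/2 × 0.5 = 19.65
  Sum = 477.85 µg/L·h
oral solution tail: 35.3/0.417 = 84.652; AUC_ev,0→∞ = 477.85 + 84.652 = 562.502 µg/L·h
F = (AUC_ev/D_ev)/(AUC_iv/D_iv) = (562.502/5)/(1152.792/5) = 112.5004/230.5584 = 0.4879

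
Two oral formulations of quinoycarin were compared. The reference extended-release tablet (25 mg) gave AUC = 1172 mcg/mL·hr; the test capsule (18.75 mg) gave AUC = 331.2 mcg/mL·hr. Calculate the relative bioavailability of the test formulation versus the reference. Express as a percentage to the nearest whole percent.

F_rel = (AUC_test/D_test) / (AUC_ref/D_ref)
      = (331.2/18.75) / (1172/25)
      = 17.664 / 46.88 = 0.3768 = 37.68%

F_rel = 38%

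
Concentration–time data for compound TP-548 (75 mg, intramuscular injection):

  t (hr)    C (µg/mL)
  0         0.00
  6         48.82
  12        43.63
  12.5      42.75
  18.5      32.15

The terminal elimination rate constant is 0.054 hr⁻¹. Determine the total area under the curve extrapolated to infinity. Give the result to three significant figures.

Trapezoidal AUC_0→18.5:
  [0→6]: (0.00+48.82)/2 × 6 = 146.46
  [6→12]: (48.82+43.63)/2 × 6 = 277.35
  [12→12.5]: (43.63+42.75)/2 × 0.5 = 21.595
  [12.5→18.5]: (42.75+32.15)/2 × 6 = 224.7
  Sum = 670.105 µg/mL·hr
Extrapolated tail: C_last / k_e = 32.15 / 0.054 = 595.370
AUC_0→∞ = 670.105 + 595.370 = 1265.475 µg/mL·hr

AUC = 1270 µg/mL·hr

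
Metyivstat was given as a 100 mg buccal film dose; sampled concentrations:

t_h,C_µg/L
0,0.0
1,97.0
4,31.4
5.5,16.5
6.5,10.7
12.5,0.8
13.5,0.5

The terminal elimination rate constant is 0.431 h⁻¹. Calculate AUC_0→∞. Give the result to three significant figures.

AUC = 327 µg/L·h

Trapezoidal AUC_0→13.5:
  [0→1]: (0.0+97.0)/2 × 1 = 48.5
  [1→4]: (97.0+31.4)/2 × 3 = 192.6
  [4→5.5]: (31.4+16.5)/2 × 1.5 = 35.925
  [5.5→6.5]: (16.5+10.7)/2 × 1 = 13.6
  [6.5→12.5]: (10.7+0.8)/2 × 6 = 34.5
  [12.5→13.5]: (0.8+0.5)/2 × 1 = 0.65
  Sum = 325.775 µg/L·h
Extrapolated tail: C_last / k_e = 0.5 / 0.431 = 1.160
AUC_0→∞ = 325.775 + 1.160 = 326.935 µg/L·h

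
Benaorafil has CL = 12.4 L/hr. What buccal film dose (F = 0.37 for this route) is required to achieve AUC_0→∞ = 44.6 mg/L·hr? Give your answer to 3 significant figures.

Dose = 1490 mg

Dose = CL × AUC_0→∞ / F
     = 12.4 × 44.6 / 0.37 = 1494.7 mg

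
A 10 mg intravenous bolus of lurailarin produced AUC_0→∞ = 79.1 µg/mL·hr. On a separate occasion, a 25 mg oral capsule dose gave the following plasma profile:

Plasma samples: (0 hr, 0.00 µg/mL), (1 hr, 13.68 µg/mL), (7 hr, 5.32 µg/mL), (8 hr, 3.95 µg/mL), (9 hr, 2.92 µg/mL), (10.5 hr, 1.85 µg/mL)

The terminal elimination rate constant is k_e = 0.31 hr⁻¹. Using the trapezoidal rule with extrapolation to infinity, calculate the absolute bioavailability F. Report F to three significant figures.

Trapezoidal AUC_0→10.5 (oral capsule):
  [0→1]: (0.00+13.68)/2 × 1 = 6.84
  [1→7]: (13.68+5.32)/2 × 6 = 57.0
  [7→8]: (5.32+3.95)/2 × 1 = 4.635
  [8→9]: (3.95+2.92)/2 × 1 = 3.435
  [9→10.5]: (2.92+1.85)/2 × 1.5 = 3.5775
  Sum = 75.4875 µg/mL·hr
Tail: C_last/k_e = 1.85/0.31 = 5.968
AUC_0→∞ (oral capsule) = 75.4875 + 5.968 = 81.4555 µg/mL·hr
F = (AUC_ev/D_ev)/(AUC_iv/D_iv) = (81.4555/25)/(79.1/10) = 3.25822/7.91 = 0.4119

F = 0.412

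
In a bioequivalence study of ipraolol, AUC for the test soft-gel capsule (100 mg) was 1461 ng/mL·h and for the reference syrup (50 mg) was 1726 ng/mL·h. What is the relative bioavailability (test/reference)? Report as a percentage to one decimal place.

F_rel = 42.3%

F_rel = (AUC_test/D_test) / (AUC_ref/D_ref)
      = (1461/100) / (1726/50)
      = 14.61 / 34.52 = 0.4232 = 42.32%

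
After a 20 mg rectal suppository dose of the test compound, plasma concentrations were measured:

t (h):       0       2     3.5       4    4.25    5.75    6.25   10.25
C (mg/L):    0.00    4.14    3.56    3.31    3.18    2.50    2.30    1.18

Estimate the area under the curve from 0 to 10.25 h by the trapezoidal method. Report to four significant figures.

Trapezoidal AUC_0→10.25:
  [0→2]: (0.00+4.14)/2 × 2 = 4.14
  [2→3.5]: (4.14+3.56)/2 × 1.5 = 5.775
  [3.5→4]: (3.56+3.31)/2 × 0.5 = 1.7175
  [4→4.25]: (3.31+3.18)/2 × 0.25 = 0.81125
  [4.25→5.75]: (3.18+2.50)/2 × 1.5 = 4.26
  [5.75→6.25]: (2.50+2.30)/2 × 0.5 = 1.2
  [6.25→10.25]: (2.30+1.18)/2 × 4 = 6.96
  Sum = 24.86375 mg/L·h

AUC = 24.86 mg/L·h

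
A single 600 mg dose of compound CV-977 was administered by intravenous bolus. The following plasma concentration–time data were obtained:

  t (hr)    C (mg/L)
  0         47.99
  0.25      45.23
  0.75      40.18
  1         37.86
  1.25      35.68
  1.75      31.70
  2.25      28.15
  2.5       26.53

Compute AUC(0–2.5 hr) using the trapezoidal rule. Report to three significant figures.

Trapezoidal AUC_0→2.5:
  [0→0.25]: (47.99+45.23)/2 × 0.25 = 11.6525
  [0.25→0.75]: (45.23+40.18)/2 × 0.5 = 21.3525
  [0.75→1]: (40.18+37.86)/2 × 0.25 = 9.755
  [1→1.25]: (37.86+35.68)/2 × 0.25 = 9.1925
  [1.25→1.75]: (35.68+31.70)/2 × 0.5 = 16.845
  [1.75→2.25]: (31.70+28.15)/2 × 0.5 = 14.9625
  [2.25→2.5]: (28.15+26.53)/2 × 0.25 = 6.835
  Sum = 90.595 mg/L·hr

AUC = 90.6 mg/L·hr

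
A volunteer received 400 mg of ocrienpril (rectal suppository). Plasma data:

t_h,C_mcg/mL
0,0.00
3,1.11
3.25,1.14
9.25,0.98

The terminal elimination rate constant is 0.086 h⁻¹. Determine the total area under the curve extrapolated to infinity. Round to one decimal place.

Trapezoidal AUC_0→9.25:
  [0→3]: (0.00+1.11)/2 × 3 = 1.665
  [3→3.25]: (1.11+1.14)/2 × 0.25 = 0.28125
  [3.25→9.25]: (1.14+0.98)/2 × 6 = 6.36
  Sum = 8.30625 mcg/mL·h
Extrapolated tail: C_last / k_e = 0.98 / 0.086 = 11.395
AUC_0→∞ = 8.30625 + 11.395 = 19.70125 mcg/mL·h

AUC = 19.7 mcg/mL·h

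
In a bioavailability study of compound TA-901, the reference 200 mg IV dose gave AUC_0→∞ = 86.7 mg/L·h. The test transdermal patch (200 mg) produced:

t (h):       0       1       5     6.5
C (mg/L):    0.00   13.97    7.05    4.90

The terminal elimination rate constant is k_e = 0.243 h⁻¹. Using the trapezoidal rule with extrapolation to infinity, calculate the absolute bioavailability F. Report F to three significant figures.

F = 0.901

Trapezoidal AUC_0→6.5 (transdermal patch):
  [0→1]: (0.00+13.97)/2 × 1 = 6.985
  [1→5]: (13.97+7.05)/2 × 4 = 42.04
  [5→6.5]: (7.05+4.90)/2 × 1.5 = 8.9625
  Sum = 57.9875 mg/L·h
Tail: C_last/k_e = 4.90/0.243 = 20.165
AUC_0→∞ (transdermal patch) = 57.9875 + 20.165 = 78.1525 mg/L·h
F = (AUC_ev/D_ev)/(AUC_iv/D_iv) = (78.1525/200)/(86.7/200) = 0.3907625/0.4335 = 0.9014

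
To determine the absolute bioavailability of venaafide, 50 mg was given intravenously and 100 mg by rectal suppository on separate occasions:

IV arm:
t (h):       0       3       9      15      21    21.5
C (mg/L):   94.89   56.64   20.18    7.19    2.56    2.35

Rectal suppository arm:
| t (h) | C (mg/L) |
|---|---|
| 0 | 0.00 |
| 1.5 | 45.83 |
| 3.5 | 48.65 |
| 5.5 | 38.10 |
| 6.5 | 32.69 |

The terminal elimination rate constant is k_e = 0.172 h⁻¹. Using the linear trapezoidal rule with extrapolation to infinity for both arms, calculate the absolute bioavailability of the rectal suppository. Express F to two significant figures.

F = 0.38

Trapezoidal AUC_0→21.5 (IV):
  [0→3]: (94.89+56.64)/2 × 3 = 227.295
  [3→9]: (56.64+20.18)/2 × 6 = 230.46
  [9→15]: (20.18+7.19)/2 × 6 = 82.11
  [15→21]: (7.19+2.56)/2 × 6 = 29.25
  [21→21.5]: (2.56+2.35)/2 × 0.5 = 1.2275
  Sum = 570.3425 mg/L·h
IV tail: 2.35/0.172 = 13.663; AUC_iv,0→∞ = 570.3425 + 13.663 = 584.0055 mg/L·h
Trapezoidal AUC_0→6.5 (rectal suppository):
  [0→1.5]: (0.00+45.83)/2 × 1.5 = 34.3725
  [1.5→3.5]: (45.83+48.65)/2 × 2 = 94.48
  [3.5→5.5]: (48.65+38.10)/2 × 2 = 86.75
  [5.5→6.5]: (38.10+32.69)/2 × 1 = 35.395
  Sum = 250.9975 mg/L·h
rectal suppository tail: 32.69/0.172 = 190.058; AUC_ev,0→∞ = 250.9975 + 190.058 = 441.0555 mg/L·h
F = (AUC_ev/D_ev)/(AUC_iv/D_iv) = (441.0555/100)/(584.0055/50) = 4.410555/11.68011 = 0.3776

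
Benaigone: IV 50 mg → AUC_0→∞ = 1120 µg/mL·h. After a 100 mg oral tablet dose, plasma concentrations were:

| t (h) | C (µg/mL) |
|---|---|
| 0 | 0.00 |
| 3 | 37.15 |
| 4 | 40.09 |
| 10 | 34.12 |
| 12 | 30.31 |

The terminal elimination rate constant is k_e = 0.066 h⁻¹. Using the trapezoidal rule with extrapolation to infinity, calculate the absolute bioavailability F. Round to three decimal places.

Trapezoidal AUC_0→12 (oral tablet):
  [0→3]: (0.00+37.15)/2 × 3 = 55.725
  [3→4]: (37.15+40.09)/2 × 1 = 38.62
  [4→10]: (40.09+34.12)/2 × 6 = 222.63
  [10→12]: (34.12+30.31)/2 × 2 = 64.43
  Sum = 381.405 µg/mL·h
Tail: C_last/k_e = 30.31/0.066 = 459.242
AUC_0→∞ (oral tablet) = 381.405 + 459.242 = 840.647 µg/mL·h
F = (AUC_ev/D_ev)/(AUC_iv/D_iv) = (840.647/100)/(1120/50) = 8.40647/22.4 = 0.3753

F = 0.375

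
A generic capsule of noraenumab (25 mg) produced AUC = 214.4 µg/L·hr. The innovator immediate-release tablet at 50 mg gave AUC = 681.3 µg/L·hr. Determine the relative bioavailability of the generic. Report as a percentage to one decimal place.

F_rel = 62.9%

F_rel = (AUC_test/D_test) / (AUC_ref/D_ref)
      = (214.4/25) / (681.3/50)
      = 8.576 / 13.626 = 0.6294 = 62.94%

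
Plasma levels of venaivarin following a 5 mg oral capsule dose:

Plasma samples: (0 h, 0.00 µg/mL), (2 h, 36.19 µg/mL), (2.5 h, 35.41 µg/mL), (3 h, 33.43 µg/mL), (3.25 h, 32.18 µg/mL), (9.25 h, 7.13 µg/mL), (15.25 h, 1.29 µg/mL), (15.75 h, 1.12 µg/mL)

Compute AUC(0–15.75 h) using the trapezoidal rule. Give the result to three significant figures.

Trapezoidal AUC_0→15.75:
  [0→2]: (0.00+36.19)/2 × 2 = 36.19
  [2→2.5]: (36.19+35.41)/2 × 0.5 = 17.9
  [2.5→3]: (35.41+33.43)/2 × 0.5 = 17.21
  [3→3.25]: (33.43+32.18)/2 × 0.25 = 8.20125
  [3.25→9.25]: (32.18+7.13)/2 × 6 = 117.93
  [9.25→15.25]: (7.13+1.29)/2 × 6 = 25.26
  [15.25→15.75]: (1.29+1.12)/2 × 0.5 = 0.6025
  Sum = 223.29375 µg/mL·h

AUC = 223 µg/mL·h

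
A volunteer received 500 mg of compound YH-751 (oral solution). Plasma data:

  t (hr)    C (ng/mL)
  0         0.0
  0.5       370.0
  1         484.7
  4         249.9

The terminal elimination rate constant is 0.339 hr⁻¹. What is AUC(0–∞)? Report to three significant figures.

Trapezoidal AUC_0→4:
  [0→0.5]: (0.0+370.0)/2 × 0.5 = 92.5
  [0.5→1]: (370.0+484.7)/2 × 0.5 = 213.675
  [1→4]: (484.7+249.9)/2 × 3 = 1101.9
  Sum = 1408.075 ng/mL·hr
Extrapolated tail: C_last / k_e = 249.9 / 0.339 = 737.168
AUC_0→∞ = 1408.075 + 737.168 = 2145.243 ng/mL·hr

AUC = 2150 ng/mL·hr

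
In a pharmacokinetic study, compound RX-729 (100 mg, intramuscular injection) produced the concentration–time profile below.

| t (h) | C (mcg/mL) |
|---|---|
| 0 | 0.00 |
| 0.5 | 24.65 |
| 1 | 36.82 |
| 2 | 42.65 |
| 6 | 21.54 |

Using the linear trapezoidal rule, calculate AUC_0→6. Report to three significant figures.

Trapezoidal AUC_0→6:
  [0→0.5]: (0.00+24.65)/2 × 0.5 = 6.1625
  [0.5→1]: (24.65+36.82)/2 × 0.5 = 15.3675
  [1→2]: (36.82+42.65)/2 × 1 = 39.735
  [2→6]: (42.65+21.54)/2 × 4 = 128.38
  Sum = 189.645 mcg/mL·h

AUC = 190 mcg/mL·h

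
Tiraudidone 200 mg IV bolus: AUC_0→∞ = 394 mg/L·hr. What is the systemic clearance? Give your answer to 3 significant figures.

CL = 0.508 L/hr

CL = Dose_iv / AUC_0→∞
   = 200 / 394 = 0.507614 L/hr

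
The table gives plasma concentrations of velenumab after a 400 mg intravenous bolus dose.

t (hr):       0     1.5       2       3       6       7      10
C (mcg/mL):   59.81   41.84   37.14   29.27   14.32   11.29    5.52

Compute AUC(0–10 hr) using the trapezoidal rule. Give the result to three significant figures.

Trapezoidal AUC_0→10:
  [0→1.5]: (59.81+41.84)/2 × 1.5 = 76.2375
  [1.5→2]: (41.84+37.14)/2 × 0.5 = 19.745
  [2→3]: (37.14+29.27)/2 × 1 = 33.205
  [3→6]: (29.27+14.32)/2 × 3 = 65.385
  [6→7]: (14.32+11.29)/2 × 1 = 12.805
  [7→10]: (11.29+5.52)/2 × 3 = 25.215
  Sum = 232.5925 mcg/mL·hr

AUC = 233 mcg/mL·hr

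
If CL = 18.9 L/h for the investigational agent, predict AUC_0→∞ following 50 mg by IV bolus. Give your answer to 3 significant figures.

AUC = 2.65 mg/L·h

AUC_0→∞ = Dose_iv / CL
        = 50 / 18.9 = 2.6455 mg/L·h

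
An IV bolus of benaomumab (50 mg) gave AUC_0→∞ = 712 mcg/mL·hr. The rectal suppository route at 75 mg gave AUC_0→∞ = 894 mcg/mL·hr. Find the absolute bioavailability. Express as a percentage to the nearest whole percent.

F = (AUC_ev / D_ev) / (AUC_iv / D_iv)
  = (894/75) / (712/50)
  = 11.92 / 14.24 = 0.8371
  = 83.71%

F = 84%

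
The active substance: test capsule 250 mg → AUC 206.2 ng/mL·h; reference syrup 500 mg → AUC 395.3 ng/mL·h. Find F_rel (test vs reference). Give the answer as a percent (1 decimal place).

F_rel = (AUC_test/D_test) / (AUC_ref/D_ref)
      = (206.2/250) / (395.3/500)
      = 0.8248 / 0.7906 = 1.0433 = 104.33%

F_rel = 104.3%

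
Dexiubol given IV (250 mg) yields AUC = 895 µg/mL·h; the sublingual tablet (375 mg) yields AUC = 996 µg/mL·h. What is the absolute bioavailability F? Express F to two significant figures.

F = 0.74

F = (AUC_ev / D_ev) / (AUC_iv / D_iv)
  = (996/375) / (895/250)
  = 2.656 / 3.58 = 0.7419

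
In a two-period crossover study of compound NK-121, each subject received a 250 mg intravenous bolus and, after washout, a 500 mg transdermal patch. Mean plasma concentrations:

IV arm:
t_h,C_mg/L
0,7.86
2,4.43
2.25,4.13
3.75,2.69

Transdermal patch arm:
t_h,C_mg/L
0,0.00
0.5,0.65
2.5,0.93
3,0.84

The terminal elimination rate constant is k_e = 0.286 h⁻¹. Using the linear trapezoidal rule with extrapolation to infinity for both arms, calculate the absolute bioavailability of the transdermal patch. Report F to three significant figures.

Trapezoidal AUC_0→3.75 (IV):
  [0→2]: (7.86+4.43)/2 × 2 = 12.29
  [2→2.25]: (4.43+4.13)/2 × 0.25 = 1.07
  [2.25→3.75]: (4.13+2.69)/2 × 1.5 = 5.115
  Sum = 18.475 mg/L·h
IV tail: 2.69/0.286 = 9.406; AUC_iv,0→∞ = 18.475 + 9.406 = 27.881 mg/L·h
Trapezoidal AUC_0→3 (transdermal patch):
  [0→0.5]: (0.00+0.65)/2 × 0.5 = 0.1625
  [0.5→2.5]: (0.65+0.93)/2 × 2 = 1.58
  [2.5→3]: (0.93+0.84)/2 × 0.5 = 0.4425
  Sum = 2.185 mg/L·h
transdermal patch tail: 0.84/0.286 = 2.937; AUC_ev,0→∞ = 2.185 + 2.937 = 5.122 mg/L·h
F = (AUC_ev/D_ev)/(AUC_iv/D_iv) = (5.122/500)/(27.881/250) = 0.010244/0.111524 = 0.0919

F = 0.0919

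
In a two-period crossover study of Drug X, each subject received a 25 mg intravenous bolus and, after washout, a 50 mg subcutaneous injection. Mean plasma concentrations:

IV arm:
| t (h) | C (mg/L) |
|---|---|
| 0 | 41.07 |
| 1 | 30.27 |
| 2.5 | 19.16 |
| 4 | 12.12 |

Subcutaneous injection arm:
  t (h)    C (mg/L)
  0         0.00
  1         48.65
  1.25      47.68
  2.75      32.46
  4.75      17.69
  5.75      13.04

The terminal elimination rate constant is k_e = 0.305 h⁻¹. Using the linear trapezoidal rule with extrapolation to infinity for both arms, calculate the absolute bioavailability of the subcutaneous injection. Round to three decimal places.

Trapezoidal AUC_0→4 (IV):
  [0→1]: (41.07+30.27)/2 × 1 = 35.67
  [1→2.5]: (30.27+19.16)/2 × 1.5 = 37.0725
  [2.5→4]: (19.16+12.12)/2 × 1.5 = 23.46
  Sum = 96.2025 mg/L·h
IV tail: 12.12/0.305 = 39.738; AUC_iv,0→∞ = 96.2025 + 39.738 = 135.9405 mg/L·h
Trapezoidal AUC_0→5.75 (subcutaneous injection):
  [0→1]: (0.00+48.65)/2 × 1 = 24.325
  [1→1.25]: (48.65+47.68)/2 × 0.25 = 12.04125
  [1.25→2.75]: (47.68+32.46)/2 × 1.5 = 60.105
  [2.75→4.75]: (32.46+17.69)/2 × 2 = 50.15
  [4.75→5.75]: (17.69+13.04)/2 × 1 = 15.365
  Sum = 161.98625 mg/L·h
subcutaneous injection tail: 13.04/0.305 = 42.754; AUC_ev,0→∞ = 161.98625 + 42.754 = 204.74025 mg/L·h
F = (AUC_ev/D_ev)/(AUC_iv/D_iv) = (204.74025/50)/(135.9405/25) = 4.094805/5.43762 = 0.7531

F = 0.753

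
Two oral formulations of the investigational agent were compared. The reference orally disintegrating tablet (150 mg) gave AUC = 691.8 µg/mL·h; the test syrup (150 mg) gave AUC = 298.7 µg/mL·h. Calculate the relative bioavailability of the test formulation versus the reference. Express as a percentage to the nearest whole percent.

F_rel = (AUC_test/D_test) / (AUC_ref/D_ref)
      = (298.7/150) / (691.8/150)
      = 1.99133 / 4.612 = 0.4318 = 43.18%

F_rel = 43%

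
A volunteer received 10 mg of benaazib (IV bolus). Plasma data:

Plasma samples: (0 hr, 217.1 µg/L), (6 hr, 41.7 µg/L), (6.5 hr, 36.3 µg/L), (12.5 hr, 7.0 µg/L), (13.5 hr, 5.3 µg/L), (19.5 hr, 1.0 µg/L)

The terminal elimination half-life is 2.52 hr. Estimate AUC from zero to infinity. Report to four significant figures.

AUC = 954.5 µg/L·hr

Trapezoidal AUC_0→19.5:
  [0→6]: (217.1+41.7)/2 × 6 = 776.4
  [6→6.5]: (41.7+36.3)/2 × 0.5 = 19.5
  [6.5→12.5]: (36.3+7.0)/2 × 6 = 129.9
  [12.5→13.5]: (7.0+5.3)/2 × 1 = 6.15
  [13.5→19.5]: (5.3+1.0)/2 × 6 = 18.9
  Sum = 950.85 µg/L·hr
k_e = ln2 / t½ = 0.693147 / 2.52 = 0.2751 hr^-1
Extrapolated tail: C_last / k_e = 1.0 / 0.2751 = 3.635
AUC_0→∞ = 950.85 + 3.635 = 954.485 µg/L·hr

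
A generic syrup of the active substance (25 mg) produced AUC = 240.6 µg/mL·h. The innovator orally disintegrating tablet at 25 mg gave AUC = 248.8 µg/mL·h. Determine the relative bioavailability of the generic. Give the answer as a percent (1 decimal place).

F_rel = 96.7%

F_rel = (AUC_test/D_test) / (AUC_ref/D_ref)
      = (240.6/25) / (248.8/25)
      = 9.624 / 9.952 = 0.9670 = 96.70%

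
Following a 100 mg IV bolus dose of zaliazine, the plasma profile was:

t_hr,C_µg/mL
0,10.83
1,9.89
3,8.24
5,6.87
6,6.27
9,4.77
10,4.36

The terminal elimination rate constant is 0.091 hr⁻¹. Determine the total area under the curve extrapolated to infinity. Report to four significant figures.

Trapezoidal AUC_0→10:
  [0→1]: (10.83+9.89)/2 × 1 = 10.36
  [1→3]: (9.89+8.24)/2 × 2 = 18.13
  [3→5]: (8.24+6.87)/2 × 2 = 15.11
  [5→6]: (6.87+6.27)/2 × 1 = 6.57
  [6→9]: (6.27+4.77)/2 × 3 = 16.56
  [9→10]: (4.77+4.36)/2 × 1 = 4.565
  Sum = 71.295 µg/mL·hr
Extrapolated tail: C_last / k_e = 4.36 / 0.091 = 47.912
AUC_0→∞ = 71.295 + 47.912 = 119.207 µg/mL·hr

AUC = 119.2 µg/mL·hr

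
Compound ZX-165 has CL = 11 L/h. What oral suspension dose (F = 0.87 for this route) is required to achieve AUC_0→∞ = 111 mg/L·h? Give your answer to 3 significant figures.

Dose = CL × AUC_0→∞ / F
     = 11 × 111 / 0.87 = 1403.45 mg

Dose = 1400 mg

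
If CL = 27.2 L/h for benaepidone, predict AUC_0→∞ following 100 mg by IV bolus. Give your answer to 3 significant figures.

AUC = 3.68 mg/L·h

AUC_0→∞ = Dose_iv / CL
        = 100 / 27.2 = 3.67647 mg/L·h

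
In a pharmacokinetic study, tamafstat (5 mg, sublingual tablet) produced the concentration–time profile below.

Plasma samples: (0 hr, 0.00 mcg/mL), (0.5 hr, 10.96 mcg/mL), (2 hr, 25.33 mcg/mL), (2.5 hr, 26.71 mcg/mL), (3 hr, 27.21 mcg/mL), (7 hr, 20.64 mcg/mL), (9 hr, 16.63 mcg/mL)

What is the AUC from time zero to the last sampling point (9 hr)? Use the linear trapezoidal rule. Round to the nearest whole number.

Trapezoidal AUC_0→9:
  [0→0.5]: (0.00+10.96)/2 × 0.5 = 2.74
  [0.5→2]: (10.96+25.33)/2 × 1.5 = 27.2175
  [2→2.5]: (25.33+26.71)/2 × 0.5 = 13.01
  [2.5→3]: (26.71+27.21)/2 × 0.5 = 13.48
  [3→7]: (27.21+20.64)/2 × 4 = 95.7
  [7→9]: (20.64+16.63)/2 × 2 = 37.27
  Sum = 189.4175 mcg/mL·hr

AUC = 189 mcg/mL·hr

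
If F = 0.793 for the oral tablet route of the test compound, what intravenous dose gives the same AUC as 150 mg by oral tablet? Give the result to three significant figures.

D_iv = 119 mg

Systemic exposure from an extravascular dose = F × D_ev, so the equivalent IV dose is F × D_ev.
D_iv = F × D_ev = 0.793 × 150 = 118.95 mg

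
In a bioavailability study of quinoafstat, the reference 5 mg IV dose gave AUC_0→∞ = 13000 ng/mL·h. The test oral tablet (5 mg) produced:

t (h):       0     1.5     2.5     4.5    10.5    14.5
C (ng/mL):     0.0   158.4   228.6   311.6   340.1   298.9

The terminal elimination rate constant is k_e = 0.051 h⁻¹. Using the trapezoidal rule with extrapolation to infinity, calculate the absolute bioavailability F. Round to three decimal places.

Trapezoidal AUC_0→14.5 (oral tablet):
  [0→1.5]: (0.0+158.4)/2 × 1.5 = 118.8
  [1.5→2.5]: (158.4+228.6)/2 × 1 = 193.5
  [2.5→4.5]: (228.6+311.6)/2 × 2 = 540.2
  [4.5→10.5]: (311.6+340.1)/2 × 6 = 1955.1
  [10.5→14.5]: (340.1+298.9)/2 × 4 = 1278.0
  Sum = 4085.6 ng/mL·h
Tail: C_last/k_e = 298.9/0.051 = 5860.784
AUC_0→∞ (oral tablet) = 4085.6 + 5860.784 = 9946.384 ng/mL·h
F = (AUC_ev/D_ev)/(AUC_iv/D_iv) = (9946.384/5)/(13000/5) = 1989.2768/2600 = 0.7651

F = 0.765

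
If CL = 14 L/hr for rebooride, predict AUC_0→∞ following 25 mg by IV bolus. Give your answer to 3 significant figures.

AUC_0→∞ = Dose_iv / CL
        = 25 / 14 = 1.78571 mg/L·hr

AUC = 1.79 mg/L·hr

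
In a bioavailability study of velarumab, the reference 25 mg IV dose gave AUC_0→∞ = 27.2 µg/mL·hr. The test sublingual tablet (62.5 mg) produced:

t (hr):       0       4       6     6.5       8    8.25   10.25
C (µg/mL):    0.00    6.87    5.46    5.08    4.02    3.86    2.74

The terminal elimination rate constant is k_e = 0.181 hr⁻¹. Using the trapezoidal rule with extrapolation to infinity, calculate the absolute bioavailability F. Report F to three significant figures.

F = 0.857

Trapezoidal AUC_0→10.25 (sublingual tablet):
  [0→4]: (0.00+6.87)/2 × 4 = 13.74
  [4→6]: (6.87+5.46)/2 × 2 = 12.33
  [6→6.5]: (5.46+5.08)/2 × 0.5 = 2.635
  [6.5→8]: (5.08+4.02)/2 × 1.5 = 6.825
  [8→8.25]: (4.02+3.86)/2 × 0.25 = 0.985
  [8.25→10.25]: (3.86+2.74)/2 × 2 = 6.6
  Sum = 43.115 µg/mL·hr
Tail: C_last/k_e = 2.74/0.181 = 15.138
AUC_0→∞ (sublingual tablet) = 43.115 + 15.138 = 58.253 µg/mL·hr
F = (AUC_ev/D_ev)/(AUC_iv/D_iv) = (58.253/62.5)/(27.2/25) = 0.932048/1.088 = 0.8567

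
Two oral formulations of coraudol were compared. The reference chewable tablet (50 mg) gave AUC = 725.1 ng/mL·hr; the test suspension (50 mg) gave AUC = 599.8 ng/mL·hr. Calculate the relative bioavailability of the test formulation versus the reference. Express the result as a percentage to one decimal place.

F_rel = (AUC_test/D_test) / (AUC_ref/D_ref)
      = (599.8/50) / (725.1/50)
      = 11.996 / 14.502 = 0.8272 = 82.72%

F_rel = 82.7%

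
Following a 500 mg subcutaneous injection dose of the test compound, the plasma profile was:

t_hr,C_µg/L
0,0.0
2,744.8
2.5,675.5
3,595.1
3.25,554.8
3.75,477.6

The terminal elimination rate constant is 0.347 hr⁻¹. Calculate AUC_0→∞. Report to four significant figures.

Trapezoidal AUC_0→3.75:
  [0→2]: (0.0+744.8)/2 × 2 = 744.8
  [2→2.5]: (744.8+675.5)/2 × 0.5 = 355.075
  [2.5→3]: (675.5+595.1)/2 × 0.5 = 317.65
  [3→3.25]: (595.1+554.8)/2 × 0.25 = 143.7375
  [3.25→3.75]: (554.8+477.6)/2 × 0.5 = 258.1
  Sum = 1819.3625 µg/L·hr
Extrapolated tail: C_last / k_e = 477.6 / 0.347 = 1376.369
AUC_0→∞ = 1819.3625 + 1376.369 = 3195.7315 µg/L·hr

AUC = 3196 µg/L·hr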